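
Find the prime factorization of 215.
5 × 43

Divide by primes starting from smallest:
215 ÷ 5 = 43
43 ÷ 43 = 1

215 = 5 × 43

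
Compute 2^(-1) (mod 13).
2^(-1) ≡ 7 (mod 13). Verification: 2 × 7 = 14 ≡ 1 (mod 13)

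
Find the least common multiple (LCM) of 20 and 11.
220

First find GCD(20, 11) using the Euclidean algorithm:
20 = 1 × 11 + 9
11 = 1 × 9 + 2
9 = 4 × 2 + 1
2 = 2 × 1 + 0
GCD(20, 11) = 1

LCM formula: LCM(a, b) = (a × b) / GCD(a, b)
LCM(20, 11) = (20 × 11) / 1
LCM(20, 11) = 220 / 1
LCM(20, 11) = 220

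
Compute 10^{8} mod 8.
0

Using successive squaring:
Binary expansion of 8: 1000
Powers of 10 mod 8 (each is the square of the previous):
  10^1 ≡ 2 (mod 8)
  10^2 ≡ 2² = 4 ≡ 4 (mod 8)
  10^4 ≡ 4² = 16 ≡ 0 (mod 8)
  10^8 ≡ 0² = 0 ≡ 0 (mod 8)
8 is a power of 2, so 10^8 is the last square: ≡ 0 (mod 8)
Result: 10^8 ≡ 0 (mod 8)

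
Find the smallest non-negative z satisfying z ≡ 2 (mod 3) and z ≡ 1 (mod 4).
M = 3 × 4 = 12. M₁ = 4, y₁ ≡ 1 (mod 3). M₂ = 3, y₂ ≡ 3 (mod 4). z = 2×4×1 + 1×3×3 ≡ 5 (mod 12)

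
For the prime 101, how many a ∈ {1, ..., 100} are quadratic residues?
For prime 101, there are (p-1)/2 = (101-1)/2 = 50 quadratic residues (excluding 0).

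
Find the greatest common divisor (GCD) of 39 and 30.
3

Using the Euclidean algorithm:
39 = 1 × 30 + 9
30 = 3 × 9 + 3
9 = 3 × 3 + 0

GCD(39, 30) = 3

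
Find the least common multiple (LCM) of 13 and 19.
247

First find GCD(13, 19) using the Euclidean algorithm:
13 = 0 × 19 + 13
19 = 1 × 13 + 6
13 = 2 × 6 + 1
6 = 6 × 1 + 0
GCD(13, 19) = 1

LCM formula: LCM(a, b) = (a × b) / GCD(a, b)
LCM(13, 19) = (13 × 19) / 1
LCM(13, 19) = 247 / 1
LCM(13, 19) = 247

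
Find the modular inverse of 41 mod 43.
41^(-1) ≡ 21 (mod 43). Verification: 41 × 21 = 861 ≡ 1 (mod 43)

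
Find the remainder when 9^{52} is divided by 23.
By Fermat: 9^{22} ≡ 1 (mod 23). 52 = 2×22 + 8. So 9^{52} ≡ 9^{8} ≡ 13 (mod 23)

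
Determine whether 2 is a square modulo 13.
By Euler's criterion: 2^{6} ≡ 12 (mod 13). Since this equals -1 (≡ 12), 2 is not a QR.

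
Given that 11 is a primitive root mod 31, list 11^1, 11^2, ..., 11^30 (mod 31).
g^1, g^2, ..., g^{30} mod 31: {11, 28, 29, 9, 6, 4, 13, 19, 23, 5, 24, 16, 21, 14, 30, 20, 3, 2, 22, 25, 27, 18, 12, 8, 26, 7, 15, 10, 17, 1}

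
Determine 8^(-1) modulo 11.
8^(-1) ≡ 7 (mod 11). Verification: 8 × 7 = 56 ≡ 1 (mod 11)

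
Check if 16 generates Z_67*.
p - 1 = 66 has prime divisors 2, 3, 11. Check 16^(66/q) mod 67 for each: 16^(66/2) = 16^33 ≡ 1, 16^(66/3) = 16^22 ≡ 37, 16^(66/11) = 16^6 ≡ 14 (mod 67). Since 16^33 ≡ 1 (mod 67), the order of 16 divides 33 (in fact the order is 33) ≠ 66, so it is not a primitive root.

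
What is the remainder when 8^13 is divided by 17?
Using repeated squaring. 13 = 8 + 4 + 1 (binary 1101). Repeated squaring mod 17: 8^1 ≡ 8; 8^2 ≡ 8² = 64 ≡ 13; 8^4 ≡ 13² = 169 ≡ 16; 8^8 ≡ 16² = 256 ≡ 1. Multiply: 8^13 = 8^8 × 8^4 × 8^1 ≡ 1 × 16 × 8 (mod 17): 1 × 16 = 16 ≡ 16; 16 × 8 = 128 ≡ 9. So 8^13 ≡ 9 (mod 17).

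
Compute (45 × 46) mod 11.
2

(45 × 46) = 2070
2070 mod 11 = 2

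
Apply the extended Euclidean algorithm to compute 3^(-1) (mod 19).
Extended GCD: 3(-6) + 19(1) = 1. So 3^(-1) ≡ 13 ≡ 13 (mod 19). Verify: 3 × 13 = 39 ≡ 1 (mod 19)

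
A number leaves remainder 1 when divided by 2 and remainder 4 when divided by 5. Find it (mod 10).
M = 2 × 5 = 10. M₁ = 5, y₁ ≡ 1 (mod 2). M₂ = 2, y₂ ≡ 3 (mod 5). n = 1×5×1 + 4×2×3 ≡ 9 (mod 10)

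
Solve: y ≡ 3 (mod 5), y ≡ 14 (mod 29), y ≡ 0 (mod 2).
M = 5 × 29 × 2 = 290. M₁ = 58, y₁ ≡ 2 (mod 5). M₂ = 10, y₂ ≡ 3 (mod 29). M₃ = 145, y₃ ≡ 1 (mod 2). y = 3×58×2 + 14×10×3 + 0×145×1 ≡ 188 (mod 290)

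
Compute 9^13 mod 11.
Using Fermat: 9^{10} ≡ 1 (mod 11). 13 ≡ 3 (mod 10). So 9^{13} ≡ 9^{3} ≡ 3 (mod 11)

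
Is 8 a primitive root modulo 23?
No

To verify, check if 8^(22/q) ≢ 1 (mod 23) for each prime divisor q of 22
Divisors of 22 = 22: [1, 2, 11, 22]
  8^(22/2) = 8^11 ≡ 1 (mod 23)
  8^(22/11) = 8^2 ≡ 18 (mod 23)
Conclusion: 8 is not a primitive root modulo 23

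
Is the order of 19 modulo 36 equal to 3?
No, the actual order is 2, not 3.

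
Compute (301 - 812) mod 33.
17

(301 - 812) = -511
-511 mod 33 = 17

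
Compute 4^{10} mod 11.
1

Using successive squaring:
Binary expansion of 10: 1010
Powers of 4 mod 11 (each is the square of the previous):
  4^1 ≡ 4 (mod 11)
  4^2 ≡ 4² = 16 ≡ 5 (mod 11)
  4^4 ≡ 5² = 25 ≡ 3 (mod 11)
  4^8 ≡ 3² = 9 ≡ 9 (mod 11)
10 = 8 + 2, so 4^10 = 4^8 × 4^2 ≡ 9 × 5 (mod 11)
Multiplying step by step:
  9 × 5 = 45 ≡ 1 (mod 11)
Result: 4^10 ≡ 1 (mod 11)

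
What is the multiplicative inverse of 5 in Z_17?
7

Using Extended Euclidean Algorithm:
gcd(5, 17) = 1
Bezout coefficients: 5 × 7 + 17 × -2 = 1
So 5 × 7 ≡ 1 (mod 17)
The inverse is 7 mod 17 = 7
Verification: 5 × 7 = 35 = 2 × 17 + 1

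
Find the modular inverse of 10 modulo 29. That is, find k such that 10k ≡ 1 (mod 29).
3

Using Extended Euclidean Algorithm:
gcd(10, 29) = 1
Bezout coefficients: 10 × 3 + 29 × -1 = 1
So 10 × 3 ≡ 1 (mod 29)
The inverse is 3 mod 29 = 3
Verification: 10 × 3 = 30 = 1 × 29 + 1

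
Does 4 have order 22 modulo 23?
p - 1 = 22 has prime divisors 2, 11. Check 4^(22/q) mod 23 for each: 4^(22/2) = 4^11 ≡ 1, 4^(22/11) = 4^2 ≡ 16 (mod 23). Since 4^11 ≡ 1 (mod 23), the order of 4 divides 11 (in fact the order is 11) ≠ 22, so it is not a primitive root.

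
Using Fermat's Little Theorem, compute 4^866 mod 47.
By Fermat: 4^{46} ≡ 1 (mod 47). 866 ≡ 38 (mod 46). So 4^{866} ≡ 4^{38} ≡ 34 (mod 47)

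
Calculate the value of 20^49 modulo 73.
Using repeated squaring. 49 = 32 + 16 + 1 (binary 110001). Repeated squaring mod 73: 20^1 ≡ 20; 20^2 ≡ 20² = 400 ≡ 35; 20^4 ≡ 35² = 1225 ≡ 57; 20^8 ≡ 57² = 3249 ≡ 37; 20^16 ≡ 37² = 1369 ≡ 55; 20^32 ≡ 55² = 3025 ≡ 32. Multiply: 20^49 = 20^32 × 20^16 × 20^1 ≡ 32 × 55 × 20 (mod 73): 32 × 55 = 1760 ≡ 8; 8 × 20 = 160 ≡ 14. So 20^49 ≡ 14 (mod 73).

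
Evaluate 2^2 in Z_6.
2 = 2 (binary 10). Repeated squaring mod 6: 2^1 ≡ 2; 2^2 ≡ 2² = 4 ≡ 4. So 2^2 ≡ 4 (mod 6).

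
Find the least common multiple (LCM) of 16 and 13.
208

First find GCD(16, 13) using the Euclidean algorithm:
16 = 1 × 13 + 3
13 = 4 × 3 + 1
3 = 3 × 1 + 0
GCD(16, 13) = 1

LCM formula: LCM(a, b) = (a × b) / GCD(a, b)
LCM(16, 13) = (16 × 13) / 1
LCM(16, 13) = 208 / 1
LCM(16, 13) = 208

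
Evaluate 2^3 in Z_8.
3 = 2 + 1 (binary 11). Repeated squaring mod 8: 2^1 ≡ 2; 2^2 ≡ 2² = 4 ≡ 4. Multiply: 2^3 = 2^2 × 2^1 ≡ 4 × 2 (mod 8): 4 × 2 = 8 ≡ 0. So 2^3 ≡ 0 (mod 8).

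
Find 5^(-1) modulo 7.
3

Using Extended Euclidean Algorithm:
gcd(5, 7) = 1
Bezout coefficients: 5 × 3 + 7 × -2 = 1
So 5 × 3 ≡ 1 (mod 7)
The inverse is 3 mod 7 = 3
Verification: 5 × 3 = 15 = 2 × 7 + 1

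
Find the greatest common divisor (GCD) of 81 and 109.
1

Using the Euclidean algorithm:
81 = 0 × 109 + 81
109 = 1 × 81 + 28
81 = 2 × 28 + 25
28 = 1 × 25 + 3
25 = 8 × 3 + 1
3 = 3 × 1 + 0

GCD(81, 109) = 1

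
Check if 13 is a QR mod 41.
By Euler's criterion: 13^{20} ≡ 40 (mod 41). Since this equals -1 (≡ 40), 13 is not a QR.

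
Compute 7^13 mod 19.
Using repeated squaring. 13 = 8 + 4 + 1 (binary 1101). Repeated squaring mod 19: 7^1 ≡ 7; 7^2 ≡ 7² = 49 ≡ 11; 7^4 ≡ 11² = 121 ≡ 7; 7^8 ≡ 7² = 49 ≡ 11. Multiply: 7^13 = 7^8 × 7^4 × 7^1 ≡ 11 × 7 × 7 (mod 19): 11 × 7 = 77 ≡ 1; 1 × 7 = 7 ≡ 7. So 7^13 ≡ 7 (mod 19).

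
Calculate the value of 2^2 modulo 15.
2 = 2 (binary 10). Repeated squaring mod 15: 2^1 ≡ 2; 2^2 ≡ 2² = 4 ≡ 4. So 2^2 ≡ 4 (mod 15).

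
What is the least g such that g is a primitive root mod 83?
p - 1 = 82 has prime divisors 2, 41. h is a primitive root mod 83 iff h^(82/q) ≢ 1 (mod 83) for each such q.
h = 2: 2^41 ≡ 82, 2^2 ≡ 4 (mod 83); none is 1, so 2 has order 82 and is a primitive root.
The smallest primitive root mod 83 is g = 2.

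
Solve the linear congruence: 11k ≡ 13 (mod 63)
47

Since gcd(11, 63) = 1 divides 13, a solution exists.
Multiply both sides by the inverse of 11 mod 63:
  11^(-1) mod 63 = 23
  x ≡ 23 × 13 ≡ 299 ≡ 47 (mod 63)
Verification: 11 × 47 = 517 = 8 × 63 + 13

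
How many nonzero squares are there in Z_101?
For prime 101, there are (p-1)/2 = (101-1)/2 = 50 quadratic residues (excluding 0).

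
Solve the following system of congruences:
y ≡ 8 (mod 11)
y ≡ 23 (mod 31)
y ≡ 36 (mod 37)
5882

Using the Chinese Remainder Theorem:
M = product of moduli = 12617
For equation 1: M_1 = 1147, 1147 ≡ 3 (mod 11), inverse of 1147 mod 11 is 4 (check: 3 × 4 = 12 ≡ 1 (mod 11))
For equation 2: M_2 = 407, 407 ≡ 4 (mod 31), inverse of 407 mod 31 is 8 (check: 4 × 8 = 32 ≡ 1 (mod 31))
For equation 3: M_3 = 341, 341 ≡ 8 (mod 37), inverse of 341 mod 37 is 14 (check: 8 × 14 = 112 ≡ 1 (mod 37))
Combine: y ≡ Σ r_i×M_i×(M_i⁻¹ mod m_i) = 8×1147×4 + 23×407×8 + 36×341×14 = 36704 + 74888 + 171864 = 283456
283456 mod 12617 = 5882
y ≡ 5882 (mod 12617)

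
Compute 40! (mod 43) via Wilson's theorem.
(42)! = (40)! × (41) × (42) ≡ -1 (mod 43). So (40)! ≡ -1 × [(42)(41)]^(-1) ≡ 21 (mod 43)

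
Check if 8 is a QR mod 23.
By Euler's criterion: 8^{11} ≡ 1 (mod 23). Since this equals 1, 8 is a QR.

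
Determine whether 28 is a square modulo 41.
By Euler's criterion: 28^{20} ≡ 40 (mod 41). Since this equals -1 (≡ 40), 28 is not a QR.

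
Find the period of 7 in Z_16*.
Powers of 7 mod 16: 7^1≡7, 7^2≡1. Order = 2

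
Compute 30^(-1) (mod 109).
40

Using Extended Euclidean Algorithm:
gcd(30, 109) = 1
Bezout coefficients: 30 × 40 + 109 × -11 = 1
So 30 × 40 ≡ 1 (mod 109)
The inverse is 40 mod 109 = 40
Verification: 30 × 40 = 1200 = 11 × 109 + 1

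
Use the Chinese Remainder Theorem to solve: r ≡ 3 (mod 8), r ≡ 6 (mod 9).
M = 8 × 9 = 72. M₁ = 9, y₁ ≡ 1 (mod 8). M₂ = 8, y₂ ≡ 8 (mod 9). r = 3×9×1 + 6×8×8 ≡ 51 (mod 72)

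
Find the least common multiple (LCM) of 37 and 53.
1961

First find GCD(37, 53) using the Euclidean algorithm:
37 = 0 × 53 + 37
53 = 1 × 37 + 16
37 = 2 × 16 + 5
16 = 3 × 5 + 1
5 = 5 × 1 + 0
GCD(37, 53) = 1

LCM formula: LCM(a, b) = (a × b) / GCD(a, b)
LCM(37, 53) = (37 × 53) / 1
LCM(37, 53) = 1961 / 1
LCM(37, 53) = 1961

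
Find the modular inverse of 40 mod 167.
40^(-1) ≡ 71 (mod 167). Verification: 40 × 71 = 2840 ≡ 1 (mod 167)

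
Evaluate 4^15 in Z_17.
Using repeated squaring. 15 = 8 + 4 + 2 + 1 (binary 1111). Repeated squaring mod 17: 4^1 ≡ 4; 4^2 ≡ 4² = 16 ≡ 16; 4^4 ≡ 16² = 256 ≡ 1; 4^8 ≡ 1² = 1 ≡ 1. Multiply: 4^15 = 4^8 × 4^4 × 4^2 × 4^1 ≡ 1 × 1 × 16 × 4 (mod 17): 1 × 1 = 1 ≡ 1; 1 × 16 = 16 ≡ 16; 16 × 4 = 64 ≡ 13. So 4^15 ≡ 13 (mod 17).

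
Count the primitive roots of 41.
16

The number of primitive roots modulo p is φ(p-1) = φ(40)
φ(40) = 16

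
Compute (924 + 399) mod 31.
21

(924 + 399) = 1323
1323 mod 31 = 21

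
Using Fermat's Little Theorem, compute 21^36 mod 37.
By Fermat's Little Theorem, 21^{36} ≡ 1 (mod 37) since 37 is prime and gcd(21, 37) = 1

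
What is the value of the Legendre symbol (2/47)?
(2/47) = 2^{23} mod 47 = 1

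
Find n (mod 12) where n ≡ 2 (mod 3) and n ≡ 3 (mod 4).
M = 3 × 4 = 12. M₁ = 4, y₁ ≡ 1 (mod 3). M₂ = 3, y₂ ≡ 3 (mod 4). n = 2×4×1 + 3×3×3 ≡ 11 (mod 12)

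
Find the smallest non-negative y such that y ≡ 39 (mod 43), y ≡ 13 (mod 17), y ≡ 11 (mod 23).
14616

Using the Chinese Remainder Theorem:
M = product of moduli = 16813
For equation 1: M_1 = 391, 391 ≡ 4 (mod 43), inverse of 391 mod 43 is 11 (check: 4 × 11 = 44 ≡ 1 (mod 43))
For equation 2: M_2 = 989, 989 ≡ 3 (mod 17), inverse of 989 mod 17 is 6 (check: 3 × 6 = 18 ≡ 1 (mod 17))
For equation 3: M_3 = 731, 731 ≡ 18 (mod 23), inverse of 731 mod 23 is 9 (check: 18 × 9 = 162 ≡ 1 (mod 23))
Combine: y ≡ Σ r_i×M_i×(M_i⁻¹ mod m_i) = 39×391×11 + 13×989×6 + 11×731×9 = 167739 + 77142 + 72369 = 317250
317250 mod 16813 = 14616
y ≡ 14616 (mod 16813)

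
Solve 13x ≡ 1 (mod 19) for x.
3

Using Extended Euclidean Algorithm:
gcd(13, 19) = 1
Bezout coefficients: 13 × 3 + 19 × -2 = 1
So 13 × 3 ≡ 1 (mod 19)
The inverse is 3 mod 19 = 3
Verification: 13 × 3 = 39 = 2 × 19 + 1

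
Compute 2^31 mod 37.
Using repeated squaring. 31 = 16 + 8 + 4 + 2 + 1 (binary 11111). Repeated squaring mod 37: 2^1 ≡ 2; 2^2 ≡ 2² = 4 ≡ 4; 2^4 ≡ 4² = 16 ≡ 16; 2^8 ≡ 16² = 256 ≡ 34; 2^16 ≡ 34² = 1156 ≡ 9. Multiply: 2^31 = 2^16 × 2^8 × 2^4 × 2^2 × 2^1 ≡ 9 × 34 × 16 × 4 × 2 (mod 37): 9 × 34 = 306 ≡ 10; 10 × 16 = 160 ≡ 12; 12 × 4 = 48 ≡ 11; 11 × 2 = 22 ≡ 22. So 2^31 ≡ 22 (mod 37).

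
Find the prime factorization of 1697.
1697

Divide by primes starting from smallest:
1697 ÷ 1697 = 1

1697 = 1697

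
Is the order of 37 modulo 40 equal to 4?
Yes, ord_40(37) = 4.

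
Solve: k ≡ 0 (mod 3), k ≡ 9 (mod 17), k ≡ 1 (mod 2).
M = 3 × 17 × 2 = 102. M₁ = 34, y₁ ≡ 1 (mod 3). M₂ = 6, y₂ ≡ 3 (mod 17). M₃ = 51, y₃ ≡ 1 (mod 2). k = 0×34×1 + 9×6×3 + 1×51×1 ≡ 9 (mod 102)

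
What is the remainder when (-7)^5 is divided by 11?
(-7) ≡ 4 (mod 11). 5 = 4 + 1 (binary 101). Repeated squaring mod 11: 4^1 ≡ 4; 4^2 ≡ 4² = 16 ≡ 5; 4^4 ≡ 5² = 25 ≡ 3. Multiply: (-7)^5 ≡ 4^4 × 4^1 ≡ 3 × 4 (mod 11): 3 × 4 = 12 ≡ 1. So (-7)^5 ≡ 1 (mod 11).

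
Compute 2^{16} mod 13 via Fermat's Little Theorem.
3

By Fermat's Little Theorem, a^(p-1) ≡ 1 (mod p) for prime p and gcd(a, p) = 1
Here p = 13, so 2^12 ≡ 1 (mod 13)
We can reduce the exponent: 16 mod 12 = 4
So 2^16 ≡ 2^4 (mod 13)
Computing: 2^4 mod 13 = 3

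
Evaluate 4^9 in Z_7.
9 = 8 + 1 (binary 1001). Repeated squaring mod 7: 4^1 ≡ 4; 4^2 ≡ 4² = 16 ≡ 2; 4^4 ≡ 2² = 4 ≡ 4; 4^8 ≡ 4² = 16 ≡ 2. Multiply: 4^9 = 4^8 × 4^1 ≡ 2 × 4 (mod 7): 2 × 4 = 8 ≡ 1. So 4^9 ≡ 1 (mod 7).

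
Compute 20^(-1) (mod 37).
20^(-1) ≡ 13 (mod 37). Verification: 20 × 13 = 260 ≡ 1 (mod 37)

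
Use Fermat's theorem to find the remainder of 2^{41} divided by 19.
13

By Fermat's Little Theorem, a^(p-1) ≡ 1 (mod p) for prime p and gcd(a, p) = 1
Here p = 19, so 2^18 ≡ 1 (mod 19)
We can reduce the exponent: 41 mod 18 = 5
So 2^41 ≡ 2^5 (mod 19)
Computing: 2^5 mod 19 = 13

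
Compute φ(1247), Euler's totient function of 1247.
1176

Prime factorization: 1247 = 29 × 43
Using the formula φ(n) = n × Π(1 - 1/p) for each prime factor p:
φ(1247) = 1247 × (1 - 1/29) × (1 - 1/43)
φ(1247) = 1176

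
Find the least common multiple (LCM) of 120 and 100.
600

First find GCD(120, 100) using the Euclidean algorithm:
120 = 1 × 100 + 20
100 = 5 × 20 + 0
GCD(120, 100) = 20

LCM formula: LCM(a, b) = (a × b) / GCD(a, b)
LCM(120, 100) = (120 × 100) / 20
LCM(120, 100) = 12000 / 20
LCM(120, 100) = 600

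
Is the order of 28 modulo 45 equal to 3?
No, the actual order is 4, not 3.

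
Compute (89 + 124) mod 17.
9

(89 + 124) = 213
213 mod 17 = 9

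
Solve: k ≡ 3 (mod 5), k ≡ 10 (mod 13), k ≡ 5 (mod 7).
M = 5 × 13 × 7 = 455. M₁ = 91, y₁ ≡ 1 (mod 5). M₂ = 35, y₂ ≡ 3 (mod 13). M₃ = 65, y₃ ≡ 4 (mod 7). k = 3×91×1 + 10×35×3 + 5×65×4 ≡ 348 (mod 455)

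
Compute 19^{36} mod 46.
41

Using successive squaring:
Binary expansion of 36: 100100
Powers of 19 mod 46 (each is the square of the previous):
  19^1 ≡ 19 (mod 46)
  19^2 ≡ 19² = 361 ≡ 39 (mod 46)
  19^4 ≡ 39² = 1521 ≡ 3 (mod 46)
  19^8 ≡ 3² = 9 ≡ 9 (mod 46)
  19^16 ≡ 9² = 81 ≡ 35 (mod 46)
  19^32 ≡ 35² = 1225 ≡ 29 (mod 46)
36 = 32 + 4, so 19^36 = 19^32 × 19^4 ≡ 29 × 3 (mod 46)
Multiplying step by step:
  29 × 3 = 87 ≡ 41 (mod 46)
Result: 19^36 ≡ 41 (mod 46)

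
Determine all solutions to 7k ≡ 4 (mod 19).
6

Since gcd(7, 19) = 1 divides 4, a solution exists.
Multiply both sides by the inverse of 7 mod 19:
  7^(-1) mod 19 = 11
  x ≡ 11 × 4 ≡ 44 ≡ 6 (mod 19)
Verification: 7 × 6 = 42 = 2 × 19 + 4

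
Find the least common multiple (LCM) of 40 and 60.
120

First find GCD(40, 60) using the Euclidean algorithm:
40 = 0 × 60 + 40
60 = 1 × 40 + 20
40 = 2 × 20 + 0
GCD(40, 60) = 20

LCM formula: LCM(a, b) = (a × b) / GCD(a, b)
LCM(40, 60) = (40 × 60) / 20
LCM(40, 60) = 2400 / 20
LCM(40, 60) = 120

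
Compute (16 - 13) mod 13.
3

(16 - 13) = 3
3 mod 13 = 3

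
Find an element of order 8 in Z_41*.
3 has order 8 mod 41 since 3^{8} ≡ 1 (mod 41) and no smaller power works.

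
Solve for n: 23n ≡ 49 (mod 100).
63

Since gcd(23, 100) = 1 divides 49, a solution exists.
Multiply both sides by the inverse of 23 mod 100:
  23^(-1) mod 100 = 87
  x ≡ 87 × 49 ≡ 4263 ≡ 63 (mod 100)
Verification: 23 × 63 = 1449 = 14 × 100 + 49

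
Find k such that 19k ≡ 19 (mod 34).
1

Since gcd(19, 34) = 1 divides 19, a solution exists.
Multiply both sides by the inverse of 19 mod 34:
  19^(-1) mod 34 = 9
  x ≡ 9 × 19 ≡ 171 ≡ 1 (mod 34)
Verification: 19 × 1 = 19 = 0 × 34 + 19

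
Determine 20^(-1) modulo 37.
20^(-1) ≡ 13 (mod 37). Verification: 20 × 13 = 260 ≡ 1 (mod 37)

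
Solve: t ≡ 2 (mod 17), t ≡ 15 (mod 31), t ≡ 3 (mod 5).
M = 17 × 31 × 5 = 2635. M₁ = 155, y₁ ≡ 9 (mod 17). M₂ = 85, y₂ ≡ 27 (mod 31). M₃ = 527, y₃ ≡ 3 (mod 5). t = 2×155×9 + 15×85×27 + 3×527×3 ≡ 2433 (mod 2635)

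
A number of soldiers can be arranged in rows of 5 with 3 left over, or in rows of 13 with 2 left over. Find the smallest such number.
M = 5 × 13 = 65. M₁ = 13, y₁ ≡ 2 (mod 5). M₂ = 5, y₂ ≡ 8 (mod 13). n = 3×13×2 + 2×5×8 ≡ 28 (mod 65). The smallest positive such number is 28.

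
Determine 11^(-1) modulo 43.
11^(-1) ≡ 4 (mod 43). Verification: 11 × 4 = 44 ≡ 1 (mod 43)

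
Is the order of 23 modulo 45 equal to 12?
Yes, ord_45(23) = 12.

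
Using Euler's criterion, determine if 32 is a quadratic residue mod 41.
By Euler's criterion: 32^{20} ≡ 1 (mod 41). Since this equals 1, 32 is a QR.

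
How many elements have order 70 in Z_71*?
Number of primitive roots mod 71 = φ(70) = 24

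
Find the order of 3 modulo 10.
Powers of 3 mod 10: 3^1≡3, 3^2≡9, 3^3≡7, 3^4≡1. Order = 4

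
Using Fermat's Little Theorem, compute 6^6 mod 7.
By Fermat's Little Theorem, 6^{6} ≡ 1 (mod 7) since 7 is prime and gcd(6, 7) = 1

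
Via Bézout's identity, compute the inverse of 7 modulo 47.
Extended GCD: 7(-20) + 47(3) = 1. So 7^(-1) ≡ 27 ≡ 27 (mod 47). Verify: 7 × 27 = 189 ≡ 1 (mod 47)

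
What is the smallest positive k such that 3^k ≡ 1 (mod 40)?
Powers of 3 mod 40: 3^1≡3, 3^2≡9, 3^3≡27, 3^4≡1. Order = 4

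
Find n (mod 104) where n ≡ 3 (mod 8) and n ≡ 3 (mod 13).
M = 8 × 13 = 104. M₁ = 13, y₁ ≡ 5 (mod 8). M₂ = 8, y₂ ≡ 5 (mod 13). n = 3×13×5 + 3×8×5 ≡ 3 (mod 104)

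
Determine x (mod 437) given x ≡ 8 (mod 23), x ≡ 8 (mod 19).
8

Using the Chinese Remainder Theorem:
M = product of moduli = 437
For equation 1: M_1 = 19, 19 ≡ 19 (mod 23), inverse of 19 mod 23 is 17 (check: 19 × 17 = 323 ≡ 1 (mod 23))
For equation 2: M_2 = 23, 23 ≡ 4 (mod 19), inverse of 23 mod 19 is 5 (check: 4 × 5 = 20 ≡ 1 (mod 19))
Combine: x ≡ Σ r_i×M_i×(M_i⁻¹ mod m_i) = 8×19×17 + 8×23×5 = 2584 + 920 = 3504
3504 mod 437 = 8
x ≡ 8 (mod 437)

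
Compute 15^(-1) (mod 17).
8

Using Extended Euclidean Algorithm:
gcd(15, 17) = 1
Bezout coefficients: 15 × 8 + 17 × -7 = 1
So 15 × 8 ≡ 1 (mod 17)
The inverse is 8 mod 17 = 8
Verification: 15 × 8 = 120 = 7 × 17 + 1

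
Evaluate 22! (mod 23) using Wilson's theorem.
By Wilson's theorem, (22)! ≡ -1 ≡ 22 (mod 23)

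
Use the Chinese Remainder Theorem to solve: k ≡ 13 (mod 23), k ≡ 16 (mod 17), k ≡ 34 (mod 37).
2957

Using the Chinese Remainder Theorem:
M = product of moduli = 14467
For equation 1: M_1 = 629, 629 ≡ 8 (mod 23), inverse of 629 mod 23 is 3 (check: 8 × 3 = 24 ≡ 1 (mod 23))
For equation 2: M_2 = 851, 851 ≡ 1 (mod 17), inverse of 851 mod 17 is 1 (check: 1 × 1 = 1 ≡ 1 (mod 17))
For equation 3: M_3 = 391, 391 ≡ 21 (mod 37), inverse of 391 mod 37 is 30 (check: 21 × 30 = 630 ≡ 1 (mod 37))
Combine: k ≡ Σ r_i×M_i×(M_i⁻¹ mod m_i) = 13×629×3 + 16×851×1 + 34×391×30 = 24531 + 13616 + 398820 = 436967
436967 mod 14467 = 2957
k ≡ 2957 (mod 14467)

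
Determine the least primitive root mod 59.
p - 1 = 58 has prime divisors 2, 29. h is a primitive root mod 59 iff h^(58/q) ≢ 1 (mod 59) for each such q.
h = 2: 2^29 ≡ 58, 2^2 ≡ 4 (mod 59); none is 1, so 2 has order 58 and is a primitive root.
The smallest primitive root mod 59 is g = 2.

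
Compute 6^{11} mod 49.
27

Using successive squaring:
Binary expansion of 11: 1011
Powers of 6 mod 49 (each is the square of the previous):
  6^1 ≡ 6 (mod 49)
  6^2 ≡ 6² = 36 ≡ 36 (mod 49)
  6^4 ≡ 36² = 1296 ≡ 22 (mod 49)
  6^8 ≡ 22² = 484 ≡ 43 (mod 49)
11 = 8 + 2 + 1, so 6^11 = 6^8 × 6^2 × 6^1 ≡ 43 × 36 × 6 (mod 49)
Multiplying step by step:
  43 × 36 = 1548 ≡ 29 (mod 49)
  29 × 6 = 174 ≡ 27 (mod 49)
Result: 6^11 ≡ 27 (mod 49)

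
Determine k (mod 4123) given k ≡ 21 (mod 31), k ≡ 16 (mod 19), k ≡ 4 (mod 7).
1726

Using the Chinese Remainder Theorem:
M = product of moduli = 4123
For equation 1: M_1 = 133, 133 ≡ 9 (mod 31), inverse of 133 mod 31 is 7 (check: 9 × 7 = 63 ≡ 1 (mod 31))
For equation 2: M_2 = 217, 217 ≡ 8 (mod 19), inverse of 217 mod 19 is 12 (check: 8 × 12 = 96 ≡ 1 (mod 19))
For equation 3: M_3 = 589, 589 ≡ 1 (mod 7), inverse of 589 mod 7 is 1 (check: 1 × 1 = 1 ≡ 1 (mod 7))
Combine: k ≡ Σ r_i×M_i×(M_i⁻¹ mod m_i) = 21×133×7 + 16×217×12 + 4×589×1 = 19551 + 41664 + 2356 = 63571
63571 mod 4123 = 1726
k ≡ 1726 (mod 4123)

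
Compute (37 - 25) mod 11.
1

(37 - 25) = 12
12 mod 11 = 1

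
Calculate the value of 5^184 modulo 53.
Using Fermat: 5^{52} ≡ 1 (mod 53). 184 ≡ 28 (mod 52). So 5^{184} ≡ 5^{28} ≡ 28 (mod 53)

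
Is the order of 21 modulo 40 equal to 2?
Yes, ord_40(21) = 2.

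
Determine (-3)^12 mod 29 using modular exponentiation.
Using repeated squaring. (-3) ≡ 26 (mod 29). 12 = 8 + 4 (binary 1100). Repeated squaring mod 29: 26^1 ≡ 26; 26^2 ≡ 26² = 676 ≡ 9; 26^4 ≡ 9² = 81 ≡ 23; 26^8 ≡ 23² = 529 ≡ 7. Multiply: (-3)^12 ≡ 26^8 × 26^4 ≡ 7 × 23 (mod 29): 7 × 23 = 161 ≡ 16. So (-3)^12 ≡ 16 (mod 29).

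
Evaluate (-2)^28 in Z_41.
Using repeated squaring. (-2) ≡ 39 (mod 41). 28 = 16 + 8 + 4 (binary 11100). Repeated squaring mod 41: 39^1 ≡ 39; 39^2 ≡ 39² = 1521 ≡ 4; 39^4 ≡ 4² = 16 ≡ 16; 39^8 ≡ 16² = 256 ≡ 10; 39^16 ≡ 10² = 100 ≡ 18. Multiply: (-2)^28 ≡ 39^16 × 39^8 × 39^4 ≡ 18 × 10 × 16 (mod 41): 18 × 10 = 180 ≡ 16; 16 × 16 = 256 ≡ 10. So (-2)^28 ≡ 10 (mod 41).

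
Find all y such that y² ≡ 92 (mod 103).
The square roots of 92 mod 103 are 68 and 35. Verify: 68² = 4624 ≡ 92 (mod 103)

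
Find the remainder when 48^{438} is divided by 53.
By Fermat: 48^{52} ≡ 1 (mod 53). 438 = 8×52 + 22. So 48^{438} ≡ 48^{22} ≡ 29 (mod 53)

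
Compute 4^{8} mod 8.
0

Using successive squaring:
Binary expansion of 8: 1000
Powers of 4 mod 8 (each is the square of the previous):
  4^1 ≡ 4 (mod 8)
  4^2 ≡ 4² = 16 ≡ 0 (mod 8)
  4^4 ≡ 0² = 0 ≡ 0 (mod 8)
  4^8 ≡ 0² = 0 ≡ 0 (mod 8)
8 is a power of 2, so 4^8 is the last square: ≡ 0 (mod 8)
Result: 4^8 ≡ 0 (mod 8)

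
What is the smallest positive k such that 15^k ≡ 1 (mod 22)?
Powers of 15 mod 22: 15^1≡15, 15^2≡5, 15^3≡9, 15^4≡3, 15^5≡1. Order = 5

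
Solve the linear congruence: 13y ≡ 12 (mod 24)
12

Since gcd(13, 24) = 1 divides 12, a solution exists.
Multiply both sides by the inverse of 13 mod 24:
  13^(-1) mod 24 = 13
  x ≡ 13 × 12 ≡ 156 ≡ 12 (mod 24)
Verification: 13 × 12 = 156 = 6 × 24 + 12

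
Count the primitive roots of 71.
24

The number of primitive roots modulo p is φ(p-1) = φ(70)
φ(70) = 24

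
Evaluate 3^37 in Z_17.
Using Fermat: 3^{16} ≡ 1 (mod 17). 37 ≡ 5 (mod 16). So 3^{37} ≡ 3^{5} ≡ 5 (mod 17)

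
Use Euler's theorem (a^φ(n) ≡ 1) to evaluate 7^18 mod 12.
By Euler: 7^{4} ≡ 1 (mod 12) since gcd(7, 12) = 1. 18 = 4×4 + 2. So 7^{18} ≡ 7^{2} ≡ 1 (mod 12)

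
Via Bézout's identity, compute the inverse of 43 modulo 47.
Extended GCD: 43(-12) + 47(11) = 1. So 43^(-1) ≡ 35 ≡ 35 (mod 47). Verify: 43 × 35 = 1505 ≡ 1 (mod 47)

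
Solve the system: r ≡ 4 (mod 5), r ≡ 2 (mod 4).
M = 5 × 4 = 20. M₁ = 4, y₁ ≡ 4 (mod 5). M₂ = 5, y₂ ≡ 1 (mod 4). r = 4×4×4 + 2×5×1 ≡ 14 (mod 20)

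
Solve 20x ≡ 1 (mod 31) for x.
20^(-1) ≡ 14 (mod 31). Verification: 20 × 14 = 280 ≡ 1 (mod 31)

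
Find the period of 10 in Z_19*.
Powers of 10 mod 19: 10^1≡10, 10^2≡5, 10^3≡12, 10^4≡6, 10^5≡3, 10^6≡11, 10^7≡15, 10^8≡17, 10^9≡18, 10^10≡9, 10^11≡14, 10^12≡7, 10^13≡13, 10^14≡16, 10^15≡8, 10^16≡4, 10^17≡2, 10^18≡1. Order = 18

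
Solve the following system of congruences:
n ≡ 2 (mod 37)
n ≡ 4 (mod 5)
39

Using the Chinese Remainder Theorem:
M = product of moduli = 185
For equation 1: M_1 = 5, 5 ≡ 5 (mod 37), inverse of 5 mod 37 is 15 (check: 5 × 15 = 75 ≡ 1 (mod 37))
For equation 2: M_2 = 37, 37 ≡ 2 (mod 5), inverse of 37 mod 5 is 3 (check: 2 × 3 = 6 ≡ 1 (mod 5))
Combine: n ≡ Σ r_i×M_i×(M_i⁻¹ mod m_i) = 2×5×15 + 4×37×3 = 150 + 444 = 594
594 mod 185 = 39
n ≡ 39 (mod 185)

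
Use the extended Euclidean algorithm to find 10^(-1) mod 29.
Extended GCD: 10(3) + 29(-1) = 1. So 10^(-1) ≡ 3 ≡ 3 (mod 29). Verify: 10 × 3 = 30 ≡ 1 (mod 29)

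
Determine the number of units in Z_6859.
6498

Prime factorization: 6859 = 19^3
Using the formula φ(n) = n × Π(1 - 1/p) for each prime factor p:
φ(6859) = 6859 × (1 - 1/19)
φ(6859) = 6498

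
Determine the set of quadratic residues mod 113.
QRs mod 113: {1, 2, 4, 7, 8, 9, 11, 13, 14, 15, 16, 18, 22, 25, 26, 28, 30, 31, 32, 36, 41, 44, 49, 50, 51, 52, 53, 56, 57, 60, 61, 62, 63, 64, 69, 72, 77, 81, 82, 83, 85, 87, 88, 91, 95, 97, 98, 99, 100, 102, 104, 105, 106, 109, 111, 112}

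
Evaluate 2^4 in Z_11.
4 = 4 (binary 100). Repeated squaring mod 11: 2^1 ≡ 2; 2^2 ≡ 2² = 4 ≡ 4; 2^4 ≡ 4² = 16 ≡ 5. So 2^4 ≡ 5 (mod 11).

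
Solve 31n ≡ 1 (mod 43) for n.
31^(-1) ≡ 25 (mod 43). Verification: 31 × 25 = 775 ≡ 1 (mod 43)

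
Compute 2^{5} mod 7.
4

Using successive squaring:
Binary expansion of 5: 101
Powers of 2 mod 7 (each is the square of the previous):
  2^1 ≡ 2 (mod 7)
  2^2 ≡ 2² = 4 ≡ 4 (mod 7)
  2^4 ≡ 4² = 16 ≡ 2 (mod 7)
5 = 4 + 1, so 2^5 = 2^4 × 2^1 ≡ 2 × 2 (mod 7)
Multiplying step by step:
  2 × 2 = 4 ≡ 4 (mod 7)
Result: 2^5 ≡ 4 (mod 7)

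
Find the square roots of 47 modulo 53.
The square roots of 47 mod 53 are 10 and 43. Verify: 10² = 100 ≡ 47 (mod 53)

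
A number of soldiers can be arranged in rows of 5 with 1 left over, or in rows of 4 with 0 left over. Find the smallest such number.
M = 5 × 4 = 20. M₁ = 4, y₁ ≡ 4 (mod 5). M₂ = 5, y₂ ≡ 1 (mod 4). y = 1×4×4 + 0×5×1 ≡ 16 (mod 20). The smallest positive such number is 16.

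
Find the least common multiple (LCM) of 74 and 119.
8806

First find GCD(74, 119) using the Euclidean algorithm:
74 = 0 × 119 + 74
119 = 1 × 74 + 45
74 = 1 × 45 + 29
45 = 1 × 29 + 16
29 = 1 × 16 + 13
16 = 1 × 13 + 3
13 = 4 × 3 + 1
3 = 3 × 1 + 0
GCD(74, 119) = 1

LCM formula: LCM(a, b) = (a × b) / GCD(a, b)
LCM(74, 119) = (74 × 119) / 1
LCM(74, 119) = 8806 / 1
LCM(74, 119) = 8806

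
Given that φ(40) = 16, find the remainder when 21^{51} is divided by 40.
By Euler: 21^{16} ≡ 1 (mod 40) since gcd(21, 40) = 1. 51 = 3×16 + 3. So 21^{51} ≡ 21^{3} ≡ 21 (mod 40)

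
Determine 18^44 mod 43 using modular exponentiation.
Using Fermat: 18^{42} ≡ 1 (mod 43). 44 ≡ 2 (mod 42). So 18^{44} ≡ 18^{2} ≡ 23 (mod 43)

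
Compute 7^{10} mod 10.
9

Using successive squaring:
Binary expansion of 10: 1010
Powers of 7 mod 10 (each is the square of the previous):
  7^1 ≡ 7 (mod 10)
  7^2 ≡ 7² = 49 ≡ 9 (mod 10)
  7^4 ≡ 9² = 81 ≡ 1 (mod 10)
  7^8 ≡ 1² = 1 ≡ 1 (mod 10)
10 = 8 + 2, so 7^10 = 7^8 × 7^2 ≡ 1 × 9 (mod 10)
Multiplying step by step:
  1 × 9 = 9 ≡ 9 (mod 10)
Result: 7^10 ≡ 9 (mod 10)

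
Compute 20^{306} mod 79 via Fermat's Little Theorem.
67

By Fermat's Little Theorem, a^(p-1) ≡ 1 (mod p) for prime p and gcd(a, p) = 1
Here p = 79, so 20^78 ≡ 1 (mod 79)
We can reduce the exponent: 306 mod 78 = 72
So 20^306 ≡ 20^72 (mod 79)
Computing: 20^72 mod 79 = 67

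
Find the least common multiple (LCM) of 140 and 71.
9940

First find GCD(140, 71) using the Euclidean algorithm:
140 = 1 × 71 + 69
71 = 1 × 69 + 2
69 = 34 × 2 + 1
2 = 2 × 1 + 0
GCD(140, 71) = 1

LCM formula: LCM(a, b) = (a × b) / GCD(a, b)
LCM(140, 71) = (140 × 71) / 1
LCM(140, 71) = 9940 / 1
LCM(140, 71) = 9940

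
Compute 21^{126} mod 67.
14

Using successive squaring:
Binary expansion of 126: 1111110
Powers of 21 mod 67 (each is the square of the previous):
  21^1 ≡ 21 (mod 67)
  21^2 ≡ 21² = 441 ≡ 39 (mod 67)
  21^4 ≡ 39² = 1521 ≡ 47 (mod 67)
  21^8 ≡ 47² = 2209 ≡ 65 (mod 67)
  21^16 ≡ 65² = 4225 ≡ 4 (mod 67)
  21^32 ≡ 4² = 16 ≡ 16 (mod 67)
  21^64 ≡ 16² = 256 ≡ 55 (mod 67)
126 = 64 + 32 + 16 + 8 + 4 + 2, so 21^126 = 21^64 × 21^32 × 21^16 × 21^8 × 21^4 × 21^2 ≡ 55 × 16 × 4 × 65 × 47 × 39 (mod 67)
Multiplying step by step:
  55 × 16 = 880 ≡ 9 (mod 67)
  9 × 4 = 36 ≡ 36 (mod 67)
  36 × 65 = 2340 ≡ 62 (mod 67)
  62 × 47 = 2914 ≡ 33 (mod 67)
  33 × 39 = 1287 ≡ 14 (mod 67)
Result: 21^126 ≡ 14 (mod 67)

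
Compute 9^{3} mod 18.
9

Using successive squaring:
Binary expansion of 3: 11
Powers of 9 mod 18 (each is the square of the previous):
  9^1 ≡ 9 (mod 18)
  9^2 ≡ 9² = 81 ≡ 9 (mod 18)
3 = 2 + 1, so 9^3 = 9^2 × 9^1 ≡ 9 × 9 (mod 18)
Multiplying step by step:
  9 × 9 = 81 ≡ 9 (mod 18)
Result: 9^3 ≡ 9 (mod 18)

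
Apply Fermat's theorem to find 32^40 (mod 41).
By Fermat's Little Theorem, 32^{40} ≡ 1 (mod 41) since 41 is prime and gcd(32, 41) = 1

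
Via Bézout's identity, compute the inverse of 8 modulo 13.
Extended GCD: 8(5) + 13(-3) = 1. So 8^(-1) ≡ 5 ≡ 5 (mod 13). Verify: 8 × 5 = 40 ≡ 1 (mod 13)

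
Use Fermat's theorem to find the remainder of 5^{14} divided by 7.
4

By Fermat's Little Theorem, a^(p-1) ≡ 1 (mod p) for prime p and gcd(a, p) = 1
Here p = 7, so 5^6 ≡ 1 (mod 7)
We can reduce the exponent: 14 mod 6 = 2
So 5^14 ≡ 5^2 (mod 7)
Computing: 5^2 mod 7 = 4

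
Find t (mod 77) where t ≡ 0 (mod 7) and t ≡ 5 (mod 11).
M = 7 × 11 = 77. M₁ = 11, y₁ ≡ 2 (mod 7). M₂ = 7, y₂ ≡ 8 (mod 11). t = 0×11×2 + 5×7×8 ≡ 49 (mod 77)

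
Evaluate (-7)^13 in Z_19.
Using repeated squaring. (-7) ≡ 12 (mod 19). 13 = 8 + 4 + 1 (binary 1101). Repeated squaring mod 19: 12^1 ≡ 12; 12^2 ≡ 12² = 144 ≡ 11; 12^4 ≡ 11² = 121 ≡ 7; 12^8 ≡ 7² = 49 ≡ 11. Multiply: (-7)^13 ≡ 12^8 × 12^4 × 12^1 ≡ 11 × 7 × 12 (mod 19): 11 × 7 = 77 ≡ 1; 1 × 12 = 12 ≡ 12. So (-7)^13 ≡ 12 (mod 19).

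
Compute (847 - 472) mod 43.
31

(847 - 472) = 375
375 mod 43 = 31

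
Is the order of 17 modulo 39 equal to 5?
No, the actual order is 6, not 5.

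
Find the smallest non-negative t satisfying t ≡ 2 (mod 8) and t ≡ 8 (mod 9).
M = 8 × 9 = 72. M₁ = 9, y₁ ≡ 1 (mod 8). M₂ = 8, y₂ ≡ 8 (mod 9). t = 2×9×1 + 8×8×8 ≡ 26 (mod 72)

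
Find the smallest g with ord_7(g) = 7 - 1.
p - 1 = 6 has prime divisors 2, 3. h is a primitive root mod 7 iff h^(6/q) ≢ 1 (mod 7) for each such q.
h = 2: 2^3 ≡ 1, 2^2 ≡ 4 (mod 7); 2^3 ≡ 1, so not a primitive root.
h = 3: 3^3 ≡ 6, 3^2 ≡ 2 (mod 7); none is 1, so 3 has order 6 and is a primitive root.
The smallest primitive root mod 7 is g = 3.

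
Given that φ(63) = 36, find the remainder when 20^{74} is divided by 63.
By Euler: 20^{36} ≡ 1 (mod 63) since gcd(20, 63) = 1. 74 = 2×36 + 2. So 20^{74} ≡ 20^{2} ≡ 22 (mod 63)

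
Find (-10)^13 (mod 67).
Using repeated squaring. (-10) ≡ 57 (mod 67). 13 = 8 + 4 + 1 (binary 1101). Repeated squaring mod 67: 57^1 ≡ 57; 57^2 ≡ 57² = 3249 ≡ 33; 57^4 ≡ 33² = 1089 ≡ 17; 57^8 ≡ 17² = 289 ≡ 21. Multiply: (-10)^13 ≡ 57^8 × 57^4 × 57^1 ≡ 21 × 17 × 57 (mod 67): 21 × 17 = 357 ≡ 22; 22 × 57 = 1254 ≡ 48. So (-10)^13 ≡ 48 (mod 67).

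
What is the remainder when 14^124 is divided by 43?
Using Fermat: 14^{42} ≡ 1 (mod 43). 124 ≡ 40 (mod 42). So 14^{124} ≡ 14^{40} ≡ 9 (mod 43)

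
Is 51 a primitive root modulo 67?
p - 1 = 66 has prime divisors 2, 3, 11. Check 51^(66/q) mod 67 for each: 51^(66/2) = 51^33 ≡ 66, 51^(66/3) = 51^22 ≡ 37, 51^(66/11) = 51^6 ≡ 14 (mod 67). None of these is 1, so 51 has order 66 = φ(67), so it is a primitive root mod 67.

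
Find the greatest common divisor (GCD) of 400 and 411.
1

Using the Euclidean algorithm:
400 = 0 × 411 + 400
411 = 1 × 400 + 11
400 = 36 × 11 + 4
11 = 2 × 4 + 3
4 = 1 × 3 + 1
3 = 3 × 1 + 0

GCD(400, 411) = 1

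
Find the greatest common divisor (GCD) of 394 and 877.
1

Using the Euclidean algorithm:
394 = 0 × 877 + 394
877 = 2 × 394 + 89
394 = 4 × 89 + 38
89 = 2 × 38 + 13
38 = 2 × 13 + 12
13 = 1 × 12 + 1
12 = 12 × 1 + 0

GCD(394, 877) = 1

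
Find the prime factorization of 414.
2 × 3^2 × 23

Divide by primes starting from smallest:
414 ÷ 2 = 207
207 ÷ 3 = 69
69 ÷ 3 = 23
23 ÷ 23 = 1

414 = 2 × 3^2 × 23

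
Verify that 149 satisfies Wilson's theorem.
(148)! mod 149 = 148. Since this equals -1 (mod 149), Wilson confirms 149 is prime.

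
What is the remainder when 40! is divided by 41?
By Wilson's theorem, (40)! ≡ -1 ≡ 40 (mod 41)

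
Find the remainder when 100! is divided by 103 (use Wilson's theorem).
(102)! = (100)! × (101) × (102) ≡ -1 (mod 103). So (100)! ≡ -1 × [(102)(101)]^(-1) ≡ 51 (mod 103)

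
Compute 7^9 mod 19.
9 = 8 + 1 (binary 1001). Repeated squaring mod 19: 7^1 ≡ 7; 7^2 ≡ 7² = 49 ≡ 11; 7^4 ≡ 11² = 121 ≡ 7; 7^8 ≡ 7² = 49 ≡ 11. Multiply: 7^9 = 7^8 × 7^1 ≡ 11 × 7 (mod 19): 11 × 7 = 77 ≡ 1. So 7^9 ≡ 1 (mod 19).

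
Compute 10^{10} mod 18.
10

Using successive squaring:
Binary expansion of 10: 1010
Powers of 10 mod 18 (each is the square of the previous):
  10^1 ≡ 10 (mod 18)
  10^2 ≡ 10² = 100 ≡ 10 (mod 18)
  10^4 ≡ 10² = 100 ≡ 10 (mod 18)
  10^8 ≡ 10² = 100 ≡ 10 (mod 18)
10 = 8 + 2, so 10^10 = 10^8 × 10^2 ≡ 10 × 10 (mod 18)
Multiplying step by step:
  10 × 10 = 100 ≡ 10 (mod 18)
Result: 10^10 ≡ 10 (mod 18)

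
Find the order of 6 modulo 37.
Powers of 6 mod 37: 6^1≡6, 6^2≡36, 6^3≡31, 6^4≡1. Order = 4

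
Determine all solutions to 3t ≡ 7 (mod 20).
9

Since gcd(3, 20) = 1 divides 7, a solution exists.
Multiply both sides by the inverse of 3 mod 20:
  3^(-1) mod 20 = 7
  x ≡ 7 × 7 ≡ 49 ≡ 9 (mod 20)
Verification: 3 × 9 = 27 = 1 × 20 + 7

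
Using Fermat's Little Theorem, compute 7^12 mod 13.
By Fermat's Little Theorem, 7^{12} ≡ 1 (mod 13) since 13 is prime and gcd(7, 13) = 1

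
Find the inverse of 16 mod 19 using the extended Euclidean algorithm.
Extended GCD: 16(6) + 19(-5) = 1. So 16^(-1) ≡ 6 ≡ 6 (mod 19). Verify: 16 × 6 = 96 ≡ 1 (mod 19)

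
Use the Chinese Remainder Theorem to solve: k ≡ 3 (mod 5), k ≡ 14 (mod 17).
48

Using the Chinese Remainder Theorem:
M = product of moduli = 85
For equation 1: M_1 = 17, 17 ≡ 2 (mod 5), inverse of 17 mod 5 is 3 (check: 2 × 3 = 6 ≡ 1 (mod 5))
For equation 2: M_2 = 5, 5 ≡ 5 (mod 17), inverse of 5 mod 17 is 7 (check: 5 × 7 = 35 ≡ 1 (mod 17))
Combine: k ≡ Σ r_i×M_i×(M_i⁻¹ mod m_i) = 3×17×3 + 14×5×7 = 153 + 490 = 643
643 mod 85 = 48
k ≡ 48 (mod 85)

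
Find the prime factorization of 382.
2 × 191

Divide by primes starting from smallest:
382 ÷ 2 = 191
191 ÷ 191 = 1

382 = 2 × 191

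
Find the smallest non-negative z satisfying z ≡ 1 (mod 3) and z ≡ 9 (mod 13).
M = 3 × 13 = 39. M₁ = 13, y₁ ≡ 1 (mod 3). M₂ = 3, y₂ ≡ 9 (mod 13). z = 1×13×1 + 9×3×9 ≡ 22 (mod 39)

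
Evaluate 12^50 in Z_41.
Using Fermat: 12^{40} ≡ 1 (mod 41). 50 ≡ 10 (mod 40). So 12^{50} ≡ 12^{10} ≡ 9 (mod 41)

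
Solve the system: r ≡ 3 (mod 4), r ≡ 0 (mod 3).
M = 4 × 3 = 12. M₁ = 3, y₁ ≡ 3 (mod 4). M₂ = 4, y₂ ≡ 1 (mod 3). r = 3×3×3 + 0×4×1 ≡ 3 (mod 12)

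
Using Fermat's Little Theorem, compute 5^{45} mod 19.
1

By Fermat's Little Theorem, a^(p-1) ≡ 1 (mod p) for prime p and gcd(a, p) = 1
Here p = 19, so 5^18 ≡ 1 (mod 19)
We can reduce the exponent: 45 mod 18 = 9
So 5^45 ≡ 5^9 (mod 19)
Computing: 5^9 mod 19 = 1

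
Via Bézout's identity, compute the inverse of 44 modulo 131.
Extended GCD: 44(3) + 131(-1) = 1. So 44^(-1) ≡ 3 ≡ 3 (mod 131). Verify: 44 × 3 = 132 ≡ 1 (mod 131)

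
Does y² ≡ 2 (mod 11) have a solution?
By Euler's criterion: 2^{5} ≡ 10 (mod 11). Since this equals -1 (≡ 10), 2 is not a QR.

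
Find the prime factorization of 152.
2^3 × 19

Divide by primes starting from smallest:
152 ÷ 2 = 76
76 ÷ 2 = 38
38 ÷ 2 = 19
19 ÷ 19 = 1

152 = 2^3 × 19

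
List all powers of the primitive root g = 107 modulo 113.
g^1, g^2, ..., g^{112} mod 113: {107, 36, 10, 53, 21, 100, 78, 97, 96, 102, 66, 56, 3, 95, 108, 30, 46, 63, 74, 8, 65, 62, 80, 85, 55, 9, 59, 98, 90, 25, 76, 109, 24, 82, 73, 14, 29, 52, 27, 64, 68, 44, 75, 2, 101, 72, 20, 106, 42, 87, 43, 81, 79, 91, 19, 112, 6, 77, 103, 60, 92, 13, 35, 16, 17, 11, 47, 57, 110, 18, 5, 83, 67, 50, 39, 105, 48, 51, 33, 28, 58, 104, 54, 15, 23, 88, 37, 4, 89, 31, 40, 99, 84, 61, 86, 49, 45, 69, 38, 111, 12, 41, 93, 7, 71, 26, 70, 32, 34, 22, 94, 1}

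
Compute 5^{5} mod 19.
9

Using successive squaring:
Binary expansion of 5: 101
Powers of 5 mod 19 (each is the square of the previous):
  5^1 ≡ 5 (mod 19)
  5^2 ≡ 5² = 25 ≡ 6 (mod 19)
  5^4 ≡ 6² = 36 ≡ 17 (mod 19)
5 = 4 + 1, so 5^5 = 5^4 × 5^1 ≡ 17 × 5 (mod 19)
Multiplying step by step:
  17 × 5 = 85 ≡ 9 (mod 19)
Result: 5^5 ≡ 9 (mod 19)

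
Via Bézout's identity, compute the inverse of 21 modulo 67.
Extended GCD: 21(16) + 67(-5) = 1. So 21^(-1) ≡ 16 ≡ 16 (mod 67). Verify: 21 × 16 = 336 ≡ 1 (mod 67)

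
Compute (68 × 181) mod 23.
3

(68 × 181) = 12308
12308 mod 23 = 3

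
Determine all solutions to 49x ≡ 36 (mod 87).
54

Since gcd(49, 87) = 1 divides 36, a solution exists.
Multiply both sides by the inverse of 49 mod 87:
  49^(-1) mod 87 = 16
  x ≡ 16 × 36 ≡ 576 ≡ 54 (mod 87)
Verification: 49 × 54 = 2646 = 30 × 87 + 36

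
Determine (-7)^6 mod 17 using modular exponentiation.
(-7) ≡ 10 (mod 17). 6 = 4 + 2 (binary 110). Repeated squaring mod 17: 10^1 ≡ 10; 10^2 ≡ 10² = 100 ≡ 15; 10^4 ≡ 15² = 225 ≡ 4. Multiply: (-7)^6 ≡ 10^4 × 10^2 ≡ 4 × 15 (mod 17): 4 × 15 = 60 ≡ 9. So (-7)^6 ≡ 9 (mod 17).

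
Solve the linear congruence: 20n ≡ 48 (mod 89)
38

Since gcd(20, 89) = 1 divides 48, a solution exists.
Multiply both sides by the inverse of 20 mod 89:
  20^(-1) mod 89 = 49
  x ≡ 49 × 48 ≡ 2352 ≡ 38 (mod 89)
Verification: 20 × 38 = 760 = 8 × 89 + 48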